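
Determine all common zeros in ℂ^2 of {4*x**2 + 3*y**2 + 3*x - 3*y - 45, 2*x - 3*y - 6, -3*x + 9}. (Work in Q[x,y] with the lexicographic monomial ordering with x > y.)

{(3, 0)}

Compute a lex Gröbner basis by Buchberger's algorithm.
f_1 = 4*x**2 + 3*x + 3*y**2 - 3*y - 45, LT = x**2.
f_2 = 2*x - 3*y - 6, LT = x.
f_3 = -3*x + 9, LT = x.

S(f_1,f_2): lcm = x**2. S = 3/2*x*y + 15/4*x + 3/4*y**2 - 3/4*y - 45/4.
  leading term x*y: subtract (3/4*y)·f_2 from 3/2*x*y + 15/4*x + 3/4*y**2 - 3/4*y - 45/4 → 15/4*x + 3*y**2 + 15/4*y - 45/4
  leading term x: subtract (15/8)·f_2 from 15/4*x + 3*y**2 + 15/4*y - 45/4 → 3*y**2 + 75/8*y
  leading term y**2: no divisor's leading term divides it; move 3*y**2 to the remainder.
  leading term y: no divisor's leading term divides it; move 75/8*y to the remainder.
  remainder 3*y**2 + 75/8*y ≠ 0; add h_4 = 3*y**2 + 75/8*y to the basis.

S(f_1,f_3): lcm = x**2. S = 15/4*x + 3/4*y**2 - 3/4*y - 45/4.
  leading term x: subtract (15/8)·f_2 from 15/4*x + 3/4*y**2 - 3/4*y - 45/4 → 3/4*y**2 + 39/8*y
  leading term y**2: subtract (1/4)·h_4 from 3/4*y**2 + 39/8*y → 81/32*y
  leading term y: no divisor's leading term divides it; move 81/32*y to the remainder.
  remainder 81/32*y ≠ 0; add h_5 = 81/32*y to the basis.

The other S-polynomials (S(f_2,f_3), S(f_1,h_4), S(f_2,h_4), S(f_3,h_4), S(f_1,h_5), S(f_2,h_5), S(f_3,h_5), S(h_4,h_5)) all reduce to 0 modulo the current basis, so we have a Gröbner basis.
Inter-reduce: drop elements whose leading term is divisible by another's, tail-reduce, and make monic.
Reduced Gröbner basis: {x - 3, y}.

Since the basis is lex-ordered, y is univariate in y. Its roots are {0}. Back-substituting each root into the other basis elements fixes the other coordinates.
  y = 0: the earlier basis element becomes x - 3 = 0, giving x = 3 — point (3, 0).
Each listed point satisfies every original equation (direct substitution).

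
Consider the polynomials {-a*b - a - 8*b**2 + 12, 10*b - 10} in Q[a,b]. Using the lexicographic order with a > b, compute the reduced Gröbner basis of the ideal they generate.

G = {a - 2, b - 1}

f_1 = -a*b - a - 8*b**2 + 12, LT = a*b.
f_2 = 10*b - 10, LT = b.

S(f_1,f_2): lcm = a*b. S = 2*a + 8*b**2 - 12.
  leading term a: no divisor's leading term divides it; move 2*a to the remainder.
  leading term b**2: subtract (4/5*b)·f_2 from 8*b**2 - 12 → 8*b - 12
  leading term b: subtract (4/5)·f_2 from 8*b - 12 → -4
  leading term 1: no divisor's leading term divides it; move -4 to the remainder.
  remainder 2*a - 4 ≠ 0; add g_3 = 2*a - 4 to the basis.

The other S-polynomials (S(f_1,g_3), S(f_2,g_3)) all reduce to 0 modulo the current basis, so we have a Gröbner basis.
Inter-reduce: drop elements whose leading term is divisible by another's, tail-reduce, and make monic.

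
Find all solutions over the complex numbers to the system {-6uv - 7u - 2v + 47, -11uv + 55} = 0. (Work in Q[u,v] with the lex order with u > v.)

Compute a lex Gröbner basis by Buchberger's algorithm.
f_1 = -6uv - 7u - 2v + 47, LT = uv.
f_2 = -11uv + 55, LT = uv.

S(f_1,f_2): lcm = uv. S = \tfrac{7}{6}u + \tfrac{1}{3}v - \tfrac{17}{6}.
  reduce S modulo (f_1, f_2):
  remainder \tfrac{7}{6}u + \tfrac{1}{3}v - \tfrac{17}{6} ≠ 0; add h_3 = \tfrac{7}{6}u + \tfrac{1}{3}v - \tfrac{17}{6} to the basis.

S(f_1,h_3): lcm = uv. S = \tfrac{7}{6}u - \tfrac{2}{7}v^{2} + \tfrac{58}{21}v - \tfrac{47}{6}.
  reduce S modulo (f_1, f_2, h_3):
  remainder -\tfrac{2}{7}v^{2} + \tfrac{17}{7}v - 5 ≠ 0; add h_4 = -\tfrac{2}{7}v^{2} + \tfrac{17}{7}v - 5 to the basis.

The other S-polynomials (S(f_2,h_3), S(f_1,h_4), S(f_2,h_4), S(h_3,h_4)) all reduce to 0 modulo the current basis, so we have a Gröbner basis.
Inter-reduce: drop elements whose leading term is divisible by another's, tail-reduce, and make monic.
Reduced Gröbner basis: {u + \tfrac{2}{7}v - \tfrac{17}{7}, v^{2} - \tfrac{17}{2}v + \tfrac{35}{2}}.

The lex basis is triangular: the last element involves only v. Solving v^{2} - \tfrac{17}{2}v + \tfrac{35}{2} = 0 gives v ∈ {7/2, 5}; substituting each value into the earlier elements determines the remaining variables.
  v = 7/2: the earlier basis element becomes u - \tfrac{10}{7} = 0, giving u = 10/7 — point (10/7, 7/2).
  v = 5: the earlier basis element becomes u - 1 = 0, giving u = 1 — point (1, 5).

{(10/7, 7/2), (1, 5)}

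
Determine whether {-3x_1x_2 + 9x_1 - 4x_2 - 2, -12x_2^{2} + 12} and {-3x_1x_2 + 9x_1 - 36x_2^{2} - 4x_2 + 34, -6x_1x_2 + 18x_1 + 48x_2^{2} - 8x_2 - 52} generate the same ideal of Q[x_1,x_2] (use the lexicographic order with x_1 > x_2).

Yes, the ideals are equal.

Since reduced Gröbner bases are canonical representatives of ideals under a given ordering, it suffices to compute and compare them.
Buchberger on the first generating set:
f_1 = -3x_1x_2 + 9x_1 - 4x_2 - 2, LT = x_1x_2.
f_2 = -12x_2^{2} + 12, LT = x_2^{2}.

S(f_1,f_2): lcm = x_1x_2^{2}. S = -3x_1x_2 + x_1 + \tfrac{4}{3}x_2^{2} + \tfrac{2}{3}x_2.
  reduce S modulo (f_1, f_2):
  remainder -8x_1 + \tfrac{14}{3}x_2 + \tfrac{10}{3} ≠ 0; add g_3 = -8x_1 + \tfrac{14}{3}x_2 + \tfrac{10}{3} to the basis.

The other S-polynomials (S(f_1,g_3), S(f_2,g_3)) all reduce to 0 modulo the current basis, so we have a Gröbner basis.
Inter-reduce: drop elements whose leading term is divisible by another's, tail-reduce, and make monic.
Reduced Gröbner basis: {x_1 - \tfrac{7}{12}x_2 - \tfrac{5}{12}, x_2^{2} - 1}.

Buchberger on the second generating set:
h_1 = -3x_1x_2 + 9x_1 - 36x_2^{2} - 4x_2 + 34, LT = x_1x_2.
h_2 = -6x_1x_2 + 18x_1 + 48x_2^{2} - 8x_2 - 52, LT = x_1x_2.

S(h_1,h_2): lcm = x_1x_2. S = 20x_2^{2} - 20.
  reduce S modulo (h_1, h_2):
  remainder 20x_2^{2} - 20 ≠ 0; add k_3 = 20x_2^{2} - 20 to the basis.

S(h_1,k_3): lcm = x_1x_2^{2}. S = -3x_1x_2 + x_1 + 12x_2^{3} + \tfrac{4}{3}x_2^{2} - \tfrac{34}{3}x_2.
  reduce S modulo (h_1, h_2, k_3):
  remainder -8x_1 + \tfrac{14}{3}x_2 + \tfrac{10}{3} ≠ 0; add k_4 = -8x_1 + \tfrac{14}{3}x_2 + \tfrac{10}{3} to the basis.

The other S-polynomials (S(h_2,k_3), S(h_1,k_4), S(h_2,k_4), S(k_3,k_4)) all reduce to 0 modulo the current basis, so we have a Gröbner basis.
Inter-reduce: drop elements whose leading term is divisible by another's, tail-reduce, and make monic.
Reduced Gröbner basis: {x_1 - \tfrac{7}{12}x_2 - \tfrac{5}{12}, x_2^{2} - 1}.

These coincide, so the ideals are equal.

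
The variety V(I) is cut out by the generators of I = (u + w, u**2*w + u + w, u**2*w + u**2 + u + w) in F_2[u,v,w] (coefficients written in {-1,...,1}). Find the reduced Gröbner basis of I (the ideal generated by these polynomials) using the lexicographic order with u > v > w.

This is the nonlinear analogue of row-reducing a linear system.

f_1 = u + w, LT = u.
f_2 = u**2*w + u + w, LT = u**2*w.
f_3 = u**2*w + u**2 + u + w, LT = u**2*w.

S(f_1,f_2): lcm = u**2*w. S = u*w**2 + u + w.
  leading term u*w**2: subtract (w**2)·f_1 from u*w**2 + u + w → u + w**3 + w
  leading term u: subtract (1)·f_1 from u + w**3 + w → w**3
  leading term w**3: no divisor's leading term divides it; move w**3 to the remainder.
  remainder w**3 ≠ 0; add g_4 = w**3 to the basis.

S(f_1,f_3): lcm = u**2*w. S = u**2 + u*w**2 + u + w.
  leading term u**2: subtract (u)·f_1 from u**2 + u*w**2 + u + w → u*w**2 + u*w + u + w
  leading term u*w**2: subtract (w**2)·f_1 from u*w**2 + u*w + u + w → u*w + u + w**3 + w
  leading term u*w: subtract (w)·f_1 from u*w + u + w**3 + w → u + w**3 + w**2 + w
  leading term u: subtract (1)·f_1 from u + w**3 + w**2 + w → w**3 + w**2
  leading term w**3: subtract (1)·g_4 from w**3 + w**2 → w**2
  leading term w**2: no divisor's leading term divides it; move w**2 to the remainder.
  remainder w**2 ≠ 0; add g_5 = w**2 to the basis.

The other S-polynomials (S(f_2,f_3), S(f_1,g_4), S(f_2,g_4), S(f_3,g_4), S(f_1,g_5), S(f_2,g_5), S(f_3,g_5), S(g_4,g_5)) all reduce to 0 modulo the current basis, so we have a Gröbner basis.
Inter-reduce: drop elements whose leading term is divisible by another's, tail-reduce, and make monic.

G = {u + w, w**2}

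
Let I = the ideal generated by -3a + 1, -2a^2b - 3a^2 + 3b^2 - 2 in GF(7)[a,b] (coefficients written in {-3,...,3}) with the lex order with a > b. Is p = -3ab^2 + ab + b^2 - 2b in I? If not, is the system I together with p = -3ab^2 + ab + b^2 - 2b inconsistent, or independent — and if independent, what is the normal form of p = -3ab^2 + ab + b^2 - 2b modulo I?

First compute the reduced Gröbner basis of I by Buchberger's algorithm.
f_1 = -3a + 1, LT = a.
f_2 = -2a^2b - 3a^2 + 3b^2 - 2, LT = a^2b.

S(f_1,f_2): lcm = a^2b. S = 2a^2 + 2ab - 2b^2 - 1.
  leading term a^2: subtract (-3a)·f_1 from 2a^2 + 2ab - 2b^2 - 1 → 2ab + 3a - 2b^2 - 1
  leading term ab: subtract (-3b)·f_1 from 2ab + 3a - 2b^2 - 1 → 3a - 2b^2 + 3b - 1
  leading term a: subtract (-1)·f_1 from 3a - 2b^2 + 3b - 1 → -2b^2 + 3b
  leading term b^2: no divisor's leading term divides it; move -2b^2 to the remainder.
  leading term b: no divisor's leading term divides it; move 3b to the remainder.
  remainder -2b^2 + 3b ≠ 0; add h_3 = -2b^2 + 3b to the basis.

The other S-polynomials (S(f_1,h_3), S(f_2,h_3)) all reduce to 0 modulo the current basis, so we have a Gröbner basis.
Inter-reduce: drop elements whose leading term is divisible by another's, tail-reduce, and make monic.
Reduced Gröbner basis: {a + 2, b^2 + 2b}.
Label its elements g_1 = a + 2, g_2 = b^2 + 2b.

Reduce p = -3ab^2 + ab + b^2 - 2b modulo G:
  leading term ab^2: subtract (-3b^2)·g_1 from -3ab^2 + ab + b^2 - 2b → ab - 2b
  leading term ab: subtract (b)·g_1 from ab - 2b → 3b
  leading term b: no divisor's leading term divides it; move 3b to the remainder.
  normal form = 3b.
The normal form is nonzero, so p ∉ I. Since p minus its normal form lies in I, I + (p) = I + (r) where r = 3b; decide whether this ideal is the whole ring.
Run Buchberger on G together with r (pairs among the g_i already reduce to 0 since G is a Gröbner basis):
g_1 = a + 2, LT = a.
g_2 = b^2 + 2b, LT = b^2.
r = 3b, LT = b.

The S-polynomials (S(g_1,g_2), S(g_1,r), S(g_2,r)) all reduce to 0 modulo the current basis, so we have a Gröbner basis.
Inter-reduce: drop elements whose leading term is divisible by another's, tail-reduce, and make monic.
Reduced Gröbner basis: {a + 2, b}.
The reduced Gröbner basis of I + (p) is {a + 2, b} ≠ {1}, a proper ideal, so the enlarged system stays consistent: p is independent of I, with normal form 3b.

The remainder on division by a Gröbner basis is unique — it is the normal form.

-3ab^2 + ab + b^2 - 2b is independent of I; its normal form modulo I is 3b.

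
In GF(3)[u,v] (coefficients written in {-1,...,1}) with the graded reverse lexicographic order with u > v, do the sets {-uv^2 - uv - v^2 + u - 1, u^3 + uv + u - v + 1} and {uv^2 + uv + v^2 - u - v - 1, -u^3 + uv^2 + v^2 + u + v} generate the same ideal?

No, the ideals differ.

For a fixed monomial order, each ideal has a unique reduced Gröbner basis; comparing bases decides equality.
Buchberger on the first generating set:
f_1 = -uv^2 - uv - v^2 + u - 1, LT = uv^2.
f_2 = u^3 + uv + u - v + 1, LT = u^3.

S(f_1,f_2): lcm = u^3v^2. S = u^3v + u^2v^2 - uv^3 - u^3 - uv^2 + v^3 + u^2 - v^2.
  leading term u^3v: subtract (v)·f_2 from u^3v + u^2v^2 - uv^3 - u^3 - uv^2 + v^3 + u^2 - v^2 → u^2v^2 - uv^3 - u^3 + uv^2 + v^3 + u^2 - uv - v
  leading term u^2v^2: subtract (-u)·f_1 from u^2v^2 - uv^3 - u^3 + uv^2 + v^3 + u^2 - uv - v → -uv^3 - u^3 - u^2v + v^3 - u^2 - uv - u - v
  leading term uv^3: subtract (v)·f_1 from -uv^3 - u^3 - u^2v + v^3 - u^2 - uv - u - v → -u^3 - u^2v + uv^2 - v^3 - u^2 + uv - u
  leading term u^3: subtract (-1)·f_2 from -u^3 - u^2v + uv^2 - v^3 - u^2 + uv - u → -u^2v + uv^2 - v^3 - u^2 - uv - v + 1
  leading term u^2v: no divisor's leading term divides it; move -u^2v to the remainder.
  leading term uv^2: subtract (-1)·f_1 from uv^2 - v^3 - u^2 - uv - v + 1 → -v^3 - u^2 + uv - v^2 + u - v
  leading term v^3: no divisor's leading term divides it; move -v^3 to the remainder.
  leading term u^2: no divisor's leading term divides it; move -u^2 to the remainder.
  leading term uv: no divisor's leading term divides it; move uv to the remainder.
  leading term v^2: no divisor's leading term divides it; move -v^2 to the remainder.
  leading term u: no divisor's leading term divides it; move u to the remainder.
  leading term v: no divisor's leading term divides it; move -v to the remainder.
  remainder -u^2v - v^3 - u^2 + uv - v^2 + u - v ≠ 0; add g_3 = -u^2v - v^3 - u^2 + uv - v^2 + u - v to the basis.

S(f_1,g_3): lcm = u^2v^2. S = -v^4 - uv^2 - v^3 - u^2 + uv - v^2 + u.
  leading term v^4: no divisor's leading term divides it; move -v^4 to the remainder.
  leading term uv^2: subtract (1)·f_1 from -uv^2 - v^3 - u^2 + uv - v^2 + u → -v^3 - u^2 - uv + 1
  leading term v^3: no divisor's leading term divides it; move -v^3 to the remainder.
  leading term u^2: no divisor's leading term divides it; move -u^2 to the remainder.
  leading term uv: no divisor's leading term divides it; move -uv to the remainder.
  leading term 1: no divisor's leading term divides it; move 1 to the remainder.
  remainder -v^4 - v^3 - u^2 - uv + 1 ≠ 0; add g_4 = -v^4 - v^3 - u^2 - uv + 1 to the basis.

The other S-polynomials (S(f_2,g_3), S(f_1,g_4), S(f_2,g_4), S(g_3,g_4)) all reduce to 0 modulo the current basis, so we have a Gröbner basis.
Inter-reduce: drop elements whose leading term is divisible by another's, tail-reduce, and make monic.
Reduced Gröbner basis: {v^4 + v^3 + u^2 + uv - 1, u^3 + uv + u - v + 1, u^2v + v^3 + u^2 - uv + v^2 - u + v, uv^2 + uv + v^2 - u + 1}.

Buchberger on the second generating set:
h_1 = uv^2 + uv + v^2 - u - v - 1, LT = uv^2.
h_2 = -u^3 + uv^2 + v^2 + u + v, LT = u^3.

S(h_1,h_2): lcm = u^3v^2. S = uv^4 + u^3v + u^2v^2 + v^4 - u^3 - u^2v + uv^2 + v^3 - u^2.
  leading term uv^4: subtract (v^2)·h_1 from uv^4 + u^3v + u^2v^2 + v^4 - u^3 - u^2v + uv^2 + v^3 - u^2 → u^3v + u^2v^2 - uv^3 - u^3 - u^2v - uv^2 - v^3 - u^2 + v^2
  leading term u^3v: subtract (-v)·h_2 from u^3v + u^2v^2 - uv^3 - u^3 - u^2v - uv^2 - v^3 - u^2 + v^2 → u^2v^2 - u^3 - u^2v - uv^2 - u^2 + uv - v^2
  leading term u^2v^2: subtract (u)·h_1 from u^2v^2 - u^3 - u^2v - uv^2 - u^2 + uv - v^2 → -u^3 + u^2v + uv^2 - uv - v^2 + u
  leading term u^3: subtract (1)·h_2 from -u^3 + u^2v + uv^2 - uv - v^2 + u → u^2v - uv + v^2 - v
  leading term u^2v: no divisor's leading term divides it; move u^2v to the remainder.
  leading term uv: no divisor's leading term divides it; move -uv to the remainder.
  leading term v^2: no divisor's leading term divides it; move v^2 to the remainder.
  leading term v: no divisor's leading term divides it; move -v to the remainder.
  remainder u^2v - uv + v^2 - v ≠ 0; add k_3 = u^2v - uv + v^2 - v to the basis.

S(h_1,k_3): lcm = u^2v^2. S = u^2v - uv^2 - v^3 - u^2 - uv + v^2 - u.
  leading term u^2v: subtract (1)·k_3 from u^2v - uv^2 - v^3 - u^2 - uv + v^2 - u → -uv^2 - v^3 - u^2 - u + v
  leading term uv^2: subtract (-1)·h_1 from -uv^2 - v^3 - u^2 - u + v → -v^3 - u^2 + uv + v^2 + u - 1
  leading term v^3: no divisor's leading term divides it; move -v^3 to the remainder.
  leading term u^2: no divisor's leading term divides it; move -u^2 to the remainder.
  leading term uv: no divisor's leading term divides it; move uv to the remainder.
  leading term v^2: no divisor's leading term divides it; move v^2 to the remainder.
  leading term u: no divisor's leading term divides it; move u to the remainder.
  leading term 1: no divisor's leading term divides it; move -1 to the remainder.
  remainder -v^3 - u^2 + uv + v^2 + u - 1 ≠ 0; add k_4 = -v^3 - u^2 + uv + v^2 + u - 1 to the basis.

The other S-polynomials (S(h_2,k_3), S(h_1,k_4), S(h_2,k_4), S(k_3,k_4)) all reduce to 0 modulo the current basis, so we have a Gröbner basis.
Inter-reduce: drop elements whose leading term is divisible by another's, tail-reduce, and make monic.
Reduced Gröbner basis: {u^3 + uv + u + v - 1, u^2v - uv + v^2 - v, uv^2 + uv + v^2 - u - v - 1, v^3 + u^2 - uv - v^2 - u + 1}.

The bases are distinct; the ideals are different.
The choice of monomial ordering does not affect the verdict — as long as both bases are computed under the same ordering, their equality decides ideal equality.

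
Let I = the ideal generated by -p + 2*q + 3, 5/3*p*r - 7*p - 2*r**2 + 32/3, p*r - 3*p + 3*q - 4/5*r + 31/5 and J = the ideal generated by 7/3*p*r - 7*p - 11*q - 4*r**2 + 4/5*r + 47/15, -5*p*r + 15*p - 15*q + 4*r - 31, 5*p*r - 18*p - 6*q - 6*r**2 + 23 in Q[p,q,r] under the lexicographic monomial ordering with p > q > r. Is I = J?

Equality of ideals is decidable: compute both reduced Gröbner bases (unique for the ordering) and check whether they agree.
Buchberger on the first generating set:
f_1 = -p + 2*q + 3, LT = p.
f_2 = 5/3*p*r - 7*p - 2*r**2 + 32/3, LT = p*r.
f_3 = p*r - 3*p + 3*q - 4/5*r + 31/5, LT = p*r.

S(f_1,f_2): lcm = p*r. S = 21/5*p - 2*q*r + 6/5*r**2 - 3*r - 32/5.
  reduce S modulo (f_1, f_2, f_3):
  remainder -2*q*r + 42/5*q + 6/5*r**2 - 3*r + 31/5 ≠ 0; add g_4 = -2*q*r + 42/5*q + 6/5*r**2 - 3*r + 31/5 to the basis.

S(f_1,f_3): lcm = p*r. S = 3*p - 2*q*r - 3*q - 11/5*r - 31/5.
  reduce S modulo (f_1, f_2, f_3, g_4):
  remainder -27/5*q - 6/5*r**2 + 4/5*r - 17/5 ≠ 0; add g_5 = -27/5*q - 6/5*r**2 + 4/5*r - 17/5 to the basis.

S(g_4,g_5): lcm = q*r. S = -21/5*q - 2/9*r**3 - 61/135*r**2 + 47/54*r - 31/10.
  reduce S modulo (f_1, f_2, f_3, g_4, g_5):
  remainder -2/9*r**3 + 13/27*r**2 + 67/270*r - 41/90 ≠ 0; add g_6 = -2/9*r**3 + 13/27*r**2 + 67/270*r - 41/90 to the basis.

The other S-polynomials (S(f_2,f_3), S(f_1,g_4), S(f_2,g_4), S(f_3,g_4), S(f_1,g_5), S(f_2,g_5), S(f_3,g_5), S(f_1,g_6), S(f_2,g_6), S(f_3,g_6), S(g_4,g_6), S(g_5,g_6)) all reduce to 0 modulo the current basis, so we have a Gröbner basis.
Inter-reduce: drop elements whose leading term is divisible by another's, tail-reduce, and make monic.
Reduced Gröbner basis: {p + 4/9*r**2 - 8/27*r - 47/27, q + 2/9*r**2 - 4/27*r + 17/27, r**3 - 13/6*r**2 - 67/60*r + 41/20}.

Buchberger on the second generating set:
h_1 = 7/3*p*r - 7*p - 11*q - 4*r**2 + 4/5*r + 47/15, LT = p*r.
h_2 = -5*p*r + 15*p - 15*q + 4*r - 31, LT = p*r.
h_3 = 5*p*r - 18*p - 6*q - 6*r**2 + 23, LT = p*r.

S(h_1,h_2): lcm = p*r. S = -54/7*q - 12/7*r**2 + 8/7*r - 34/7.
  reduce S modulo (h_1, h_2, h_3):
  remainder -54/7*q - 12/7*r**2 + 8/7*r - 34/7 ≠ 0; add k_4 = -54/7*q - 12/7*r**2 + 8/7*r - 34/7 to the basis.

S(h_1,h_3): lcm = p*r. S = 3/5*p - 123/35*q - 18/35*r**2 + 12/35*r - 114/35.
  reduce S modulo (h_1, h_2, h_3, k_4):
  remainder 3/5*p + 4/15*r**2 - 8/45*r - 47/45 ≠ 0; add k_5 = 3/5*p + 4/15*r**2 - 8/45*r - 47/45 to the basis.

S(h_1,k_5): lcm = p*r. S = -3*p - 33/7*q - 4/9*r**3 - 268/189*r**2 + 1969/945*r + 47/35.
  reduce S modulo (h_1, h_2, h_3, k_4, k_5):
  remainder -4/9*r**3 + 26/27*r**2 + 67/135*r - 41/45 ≠ 0; add k_6 = -4/9*r**3 + 26/27*r**2 + 67/135*r - 41/45 to the basis.

The other S-polynomials (S(h_2,h_3), S(h_1,k_4), S(h_2,k_4), S(h_3,k_4), S(h_2,k_5), S(h_3,k_5), S(k_4,k_5), S(h_1,k_6), S(h_2,k_6), S(h_3,k_6), S(k_4,k_6), S(k_5,k_6)) all reduce to 0 modulo the current basis, so we have a Gröbner basis.
Inter-reduce: drop elements whose leading term is divisible by another's, tail-reduce, and make monic.
Reduced Gröbner basis: {p + 4/9*r**2 - 8/27*r - 47/27, q + 2/9*r**2 - 4/27*r + 17/27, r**3 - 13/6*r**2 - 67/60*r + 41/20}.

Same reduced basis, so the two generating sets span the same ideal.

Yes, the ideals are equal.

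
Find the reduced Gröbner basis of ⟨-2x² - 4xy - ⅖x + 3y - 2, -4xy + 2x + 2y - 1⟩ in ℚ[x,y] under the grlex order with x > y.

G = {x² + 6/5x - ½y + ½, xy - ½x - ½y + ¼, y² - 16/5y + 27/20}

Buchberger's algorithm terminates because the ascending chain of leading-term ideals stabilizes.

f_1 = -2x² - 4xy - ⅖x + 3y - 2, LT = x².
f_2 = -4xy + 2x + 2y - 1, LT = xy.

S(f_1,f_2): lcm = x²y. S = 2xy² + ½x² + 7/10xy - 3/2y² - ¼x + y.
  leading term xy²: subtract (-½y)·f_2 from 2xy² + ½x² + 7/10xy - 3/2y² - ¼x + y → ½x² + 17/10xy - ½y² - ¼x + ½y
  leading term x²: subtract (-¼)·f_1 from ½x² + 17/10xy - ½y² - ¼x + ½y → 7/10xy - ½y² - 7/20x + 5/4y - ½
  leading term xy: subtract (-7/40)·f_2 from 7/10xy - ½y² - 7/20x + 5/4y - ½ → -½y² + 8/5y - 27/40
  leading term y²: no divisor's leading term divides it; move -½y² to the remainder.
  leading term y: no divisor's leading term divides it; move 8/5y to the remainder.
  leading term 1: no divisor's leading term divides it; move -27/40 to the remainder.
  remainder -½y² + 8/5y - 27/40 ≠ 0; add g_3 = -½y² + 8/5y - 27/40 to the basis.

The other S-polynomials (S(f_1,g_3), S(f_2,g_3)) all reduce to 0 modulo the current basis, so we have a Gröbner basis.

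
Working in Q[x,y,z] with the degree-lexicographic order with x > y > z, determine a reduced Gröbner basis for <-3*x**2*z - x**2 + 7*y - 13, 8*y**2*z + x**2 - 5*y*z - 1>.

f_1 = -3*x**2*z - x**2 + 7*y - 13, LT = x**2*z.
f_2 = 8*y**2*z + x**2 - 5*y*z - 1, LT = y**2*z.

S(f_1,f_2): lcm = x**2*y**2*z. S = -1/8*x**4 + 1/3*x**2*y**2 + 5/8*x**2*y*z - 7/3*y**3 + 1/8*x**2 + 13/3*y**2.
  reduce S modulo (f_1, f_2):
  remainder -1/8*x**4 + 1/3*x**2*y**2 - 5/24*x**2*y - 7/3*y**3 + 1/8*x**2 + 139/24*y**2 - 65/24*y ≠ 0; add g_3 = -1/8*x**4 + 1/3*x**2*y**2 - 5/24*x**2*y - 7/3*y**3 + 1/8*x**2 + 139/24*y**2 - 65/24*y to the basis.

The other S-polynomials (S(f_1,g_3), S(f_2,g_3)) all reduce to 0 modulo the current basis, so we have a Gröbner basis.

G = {x**4 - 8/3*x**2*y**2 + 5/3*x**2*y + 56/3*y**3 - x**2 - 139/3*y**2 + 65/3*y, x**2*z + 1/3*x**2 - 7/3*y + 13/3, y**2*z + 1/8*x**2 - 5/8*y*z - 1/8}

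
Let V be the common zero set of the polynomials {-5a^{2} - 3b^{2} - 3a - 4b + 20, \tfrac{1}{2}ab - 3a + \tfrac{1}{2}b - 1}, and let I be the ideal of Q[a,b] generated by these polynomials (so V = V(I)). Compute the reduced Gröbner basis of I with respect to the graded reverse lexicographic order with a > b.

G = {b^{3} - \tfrac{14}{3}b^{2} - \tfrac{20}{3}a - 14b + \tfrac{116}{3}, a^{2} + \tfrac{3}{5}b^{2} + \tfrac{3}{5}a + \tfrac{4}{5}b - 4, ab - 6a + b - 2}

This is the nonlinear analogue of row-reducing a linear system.

f_1 = -5a^{2} - 3b^{2} - 3a - 4b + 20, LT = a^{2}.
f_2 = \tfrac{1}{2}ab - 3a + \tfrac{1}{2}b - 1, LT = ab.

S(f_1,f_2): lcm = a^{2}b. S = \tfrac{3}{5}b^{3} + 6a^{2} - \tfrac{2}{5}ab + \tfrac{4}{5}b^{2} + 2a - 4b.
  leading term b^{3}: no divisor's leading term divides it; move \tfrac{3}{5}b^{3} to the remainder.
  leading term a^{2}: subtract (-\tfrac{6}{5})·f_1 from 6a^{2} - \tfrac{2}{5}ab + \tfrac{4}{5}b^{2} + 2a - 4b → -\tfrac{2}{5}ab - \tfrac{14}{5}b^{2} - \tfrac{8}{5}a - \tfrac{44}{5}b + 24
  leading term ab: subtract (-\tfrac{4}{5})·f_2 from -\tfrac{2}{5}ab - \tfrac{14}{5}b^{2} - \tfrac{8}{5}a - \tfrac{44}{5}b + 24 → -\tfrac{14}{5}b^{2} - 4a - \tfrac{42}{5}b + \tfrac{116}{5}
  leading term b^{2}: no divisor's leading term divides it; move -\tfrac{14}{5}b^{2} to the remainder.
  leading term a: no divisor's leading term divides it; move -4a to the remainder.
  leading term b: no divisor's leading term divides it; move -\tfrac{42}{5}b to the remainder.
  leading term 1: no divisor's leading term divides it; move \tfrac{116}{5} to the remainder.
  remainder \tfrac{3}{5}b^{3} - \tfrac{14}{5}b^{2} - 4a - \tfrac{42}{5}b + \tfrac{116}{5} ≠ 0; add g_3 = \tfrac{3}{5}b^{3} - \tfrac{14}{5}b^{2} - 4a - \tfrac{42}{5}b + \tfrac{116}{5} to the basis.

The other S-polynomials (S(f_1,g_3), S(f_2,g_3)) all reduce to 0 modulo the current basis, so we have a Gröbner basis.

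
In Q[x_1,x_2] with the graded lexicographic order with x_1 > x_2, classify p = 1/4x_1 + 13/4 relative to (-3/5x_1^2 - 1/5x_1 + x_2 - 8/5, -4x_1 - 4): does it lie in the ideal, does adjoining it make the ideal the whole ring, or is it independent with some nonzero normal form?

First compute the reduced Gröbner basis of I by Buchberger's algorithm.
f_1 = -3/5x_1^2 - 1/5x_1 + x_2 - 8/5, LT = x_1^2.
f_2 = -4x_1 - 4, LT = x_1.

S(f_1,f_2): lcm = x_1^2. S = -2/3x_1 - 5/3x_2 + 8/3.
  reduce S modulo (f_1, f_2):
  remainder -5/3x_2 + 10/3 ≠ 0; add h_3 = -5/3x_2 + 10/3 to the basis.

The other S-polynomials (S(f_1,h_3), S(f_2,h_3)) all reduce to 0 modulo the current basis, so we have a Gröbner basis.
Inter-reduce: drop elements whose leading term is divisible by another's, tail-reduce, and make monic.
Reduced Gröbner basis: {x_1 + 1, x_2 - 2}.
Label its elements g_1 = x_1 + 1, g_2 = x_2 - 2.

Reduce p = 1/4x_1 + 13/4 modulo G:
  leading term x_1: subtract (1/4)·g_1 from 1/4x_1 + 13/4 → 3
  leading term 1: no divisor's leading term divides it; move 3 to the remainder.
  normal form = 3.
The normal form is nonzero, so p ∉ I. Since p minus its normal form lies in I, I + (p) = I + (r) where r = 3; decide whether this ideal is the whole ring.
Here r = 3 is a nonzero constant, hence a unit: 1 ∈ I + (p), the Gröbner basis of I + (p) is {1}, and the enlarged system has no common solution — adjoining p is inconsistent.

Adjoining 1/4x_1 + 13/4 makes the ideal the whole ring: the system is inconsistent.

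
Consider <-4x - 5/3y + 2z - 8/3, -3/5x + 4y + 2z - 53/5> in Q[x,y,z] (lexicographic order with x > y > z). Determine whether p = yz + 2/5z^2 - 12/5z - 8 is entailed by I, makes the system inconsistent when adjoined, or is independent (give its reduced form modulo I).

Adjoining yz + 2/5z^2 - 12/5z - 8 makes the ideal the whole ring: the system is inconsistent.

First compute the reduced Gröbner basis of I by Buchberger's algorithm.
f_1 = -4x - 5/3y + 2z - 8/3, LT = x.
f_2 = -3/5x + 4y + 2z - 53/5, LT = x.

S(f_1,f_2): lcm = x. S = 85/12y + 17/6z - 17.
  leading term y: no divisor's leading term divides it; move 85/12y to the remainder.
  leading term z: no divisor's leading term divides it; move 17/6z to the remainder.
  leading term 1: no divisor's leading term divides it; move -17 to the remainder.
  remainder 85/12y + 17/6z - 17 ≠ 0; add h_3 = 85/12y + 17/6z - 17 to the basis.

The other S-polynomials (S(f_1,h_3), S(f_2,h_3)) all reduce to 0 modulo the current basis, so we have a Gröbner basis.
Inter-reduce: drop elements whose leading term is divisible by another's, tail-reduce, and make monic.
Reduced Gröbner basis: {x - 2/3z + 5/3, y + 2/5z - 12/5}.
Label its elements g_1 = x - 2/3z + 5/3, g_2 = y + 2/5z - 12/5.

Reduce p = yz + 2/5z^2 - 12/5z - 8 modulo G:
  leading term yz: subtract (z)·g_2 from yz + 2/5z^2 - 12/5z - 8 → -8
  leading term 1: no divisor's leading term divides it; move -8 to the remainder.
  normal form = -8.
The normal form is nonzero, so p ∉ I. Since p minus its normal form lies in I, I + (p) = I + (r) where r = -8; decide whether this ideal is the whole ring.
Here r = -8 is a nonzero constant, hence a unit: 1 ∈ I + (p), the Gröbner basis of I + (p) is {1}, and the enlarged system has no common solution — adjoining p is inconsistent.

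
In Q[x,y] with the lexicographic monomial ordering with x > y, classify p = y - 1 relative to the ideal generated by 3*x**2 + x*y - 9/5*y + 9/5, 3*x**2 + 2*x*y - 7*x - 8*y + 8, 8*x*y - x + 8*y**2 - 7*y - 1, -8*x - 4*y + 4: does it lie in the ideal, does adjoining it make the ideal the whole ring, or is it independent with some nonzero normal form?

y - 1 lies in I (it reduces to 0).

First compute the reduced Gröbner basis of I by Buchberger's algorithm.
f_1 = 3*x**2 + x*y - 9/5*y + 9/5, LT = x**2.
f_2 = 3*x**2 + 2*x*y - 7*x - 8*y + 8, LT = x**2.
f_3 = 8*x*y - x + 8*y**2 - 7*y - 1, LT = x*y.
f_4 = -8*x - 4*y + 4, LT = x.

S(f_1,f_2): lcm = x**2. S = -1/3*x*y + 7/3*x + 31/15*y - 31/15.
  reduce S modulo (f_1, f_2, f_3, f_4):
  remainder 1/3*y**2 + 151/240*y - 77/80 ≠ 0; add h_5 = 1/3*y**2 + 151/240*y - 77/80 to the basis.

S(f_1,f_3): lcm = x**2*y. S = 1/8*x**2 - 2/3*x*y**2 + 7/8*x*y + 1/8*x - 3/5*y**2 + 3/5*y.
  reduce S modulo (f_1, f_2, f_3, f_4, h_5):
  remainder 29081/3200*y - 29081/3200 ≠ 0; add h_6 = 29081/3200*y - 29081/3200 to the basis.

The other S-polynomials (S(f_1,f_4), S(f_2,f_3), S(f_2,f_4), S(f_3,f_4), S(f_1,h_5), S(f_2,h_5), S(f_3,h_5), S(f_4,h_5), S(f_1,h_6), S(f_2,h_6), S(f_3,h_6), S(f_4,h_6), S(h_5,h_6)) all reduce to 0 modulo the current basis, so we have a Gröbner basis.
Inter-reduce: drop elements whose leading term is divisible by another's, tail-reduce, and make monic.
Reduced Gröbner basis: {x, y - 1}.
Label its elements g_1 = x, g_2 = y - 1.

Reduce p = y - 1 modulo G:
  leading term y: subtract (1)·g_2 from y - 1 → 0
  normal form = 0.
Since the normal form is 0, p ∈ I.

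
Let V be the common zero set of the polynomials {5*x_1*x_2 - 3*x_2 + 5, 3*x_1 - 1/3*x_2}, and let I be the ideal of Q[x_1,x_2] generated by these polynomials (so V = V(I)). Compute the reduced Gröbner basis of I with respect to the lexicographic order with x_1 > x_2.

f_1 = 5*x_1*x_2 - 3*x_2 + 5, LT = x_1*x_2.
f_2 = 3*x_1 - 1/3*x_2, LT = x_1.

S(f_1,f_2): lcm = x_1*x_2. S = 1/9*x_2**2 - 3/5*x_2 + 1.
  leading term x_2**2: no divisor's leading term divides it; move 1/9*x_2**2 to the remainder.
  leading term x_2: no divisor's leading term divides it; move -3/5*x_2 to the remainder.
  leading term 1: no divisor's leading term divides it; move 1 to the remainder.
  remainder 1/9*x_2**2 - 3/5*x_2 + 1 ≠ 0; add g_3 = 1/9*x_2**2 - 3/5*x_2 + 1 to the basis.

The other S-polynomials (S(f_1,g_3), S(f_2,g_3)) all reduce to 0 modulo the current basis, so we have a Gröbner basis.
Inter-reduce: drop elements whose leading term is divisible by another's, tail-reduce, and make monic.

G = {x_1 - 1/9*x_2, x_2**2 - 27/5*x_2 + 9}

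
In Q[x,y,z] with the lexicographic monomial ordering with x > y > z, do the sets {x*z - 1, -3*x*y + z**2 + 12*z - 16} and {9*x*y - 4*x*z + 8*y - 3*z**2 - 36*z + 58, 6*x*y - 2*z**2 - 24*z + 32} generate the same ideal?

No, the ideals differ.

Two ideals are equal iff their reduced Gröbner bases coincide (the reduced basis is unique for a fixed ordering).
Buchberger on the first generating set:
f_1 = x*z - 1, LT = x*z.
f_2 = -3*x*y + z**2 + 12*z - 16, LT = x*y.

S(f_1,f_2): lcm = x*y*z. S = -y + 1/3*z**3 + 4*z**2 - 16/3*z.
  reduce S modulo (f_1, f_2):
  remainder -y + 1/3*z**3 + 4*z**2 - 16/3*z ≠ 0; add g_3 = -y + 1/3*z**3 + 4*z**2 - 16/3*z to the basis.

The other S-polynomials (S(f_1,g_3), S(f_2,g_3)) all reduce to 0 modulo the current basis, so we have a Gröbner basis.
Inter-reduce: drop elements whose leading term is divisible by another's, tail-reduce, and make monic.
Reduced Gröbner basis: {x*z - 1, y - 1/3*z**3 - 4*z**2 + 16/3*z}.

Buchberger on the second generating set:
h_1 = 9*x*y - 4*x*z + 8*y - 3*z**2 - 36*z + 58, LT = x*y.
h_2 = 6*x*y - 2*z**2 - 24*z + 32, LT = x*y.

S(h_1,h_2): lcm = x*y. S = -4/9*x*z + 8/9*y + 10/9.
  reduce S modulo (h_1, h_2):
  remainder -4/9*x*z + 8/9*y + 10/9 ≠ 0; add k_3 = -4/9*x*z + 8/9*y + 10/9 to the basis.

S(h_1,k_3): lcm = x*y*z. S = -4/9*x*z**2 + 2*y**2 + 8/9*y*z + 5/2*y - 1/3*z**3 - 4*z**2 + 58/9*z.
  reduce S modulo (h_1, h_2, k_3):
  remainder 2*y**2 + 5/2*y - 1/3*z**3 - 4*z**2 + 16/3*z ≠ 0; add k_4 = 2*y**2 + 5/2*y - 1/3*z**3 - 4*z**2 + 16/3*z to the basis.

The other S-polynomials (S(h_2,k_3), S(h_1,k_4), S(h_2,k_4), S(k_3,k_4)) all reduce to 0 modulo the current basis, so we have a Gröbner basis.
Inter-reduce: drop elements whose leading term is divisible by another's, tail-reduce, and make monic.
Reduced Gröbner basis: {x*y - 1/3*z**2 - 4*z + 16/3, x*z - 2*y - 5/2, y**2 + 5/4*y - 1/6*z**3 - 2*z**2 + 8/3*z}.

Since the reduced bases disagree, the two ideals are not the same.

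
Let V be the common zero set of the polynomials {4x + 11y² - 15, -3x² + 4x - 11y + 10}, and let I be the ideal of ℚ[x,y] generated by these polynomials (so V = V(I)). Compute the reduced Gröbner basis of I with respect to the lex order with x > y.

G = {x + 11/4y² - 15/4, y⁴ - 74/33y² + 16/33y + 25/33}

f_1 = 4x + 11y² - 15, LT = x.
f_2 = -3x² + 4x - 11y + 10, LT = x².

S(f_1,f_2): lcm = x². S = 11/4xy² - 29/12x - 11/3y + 10/3.
  reduce S modulo (f_1, f_2):
  remainder -121/16y⁴ + 407/24y² - 11/3y - 275/48 ≠ 0; add g_3 = -121/16y⁴ + 407/24y² - 11/3y - 275/48 to the basis.

The other S-polynomials (S(f_1,g_3), S(f_2,g_3)) all reduce to 0 modulo the current basis, so we have a Gröbner basis.
Inter-reduce: drop elements whose leading term is divisible by another's, tail-reduce, and make monic.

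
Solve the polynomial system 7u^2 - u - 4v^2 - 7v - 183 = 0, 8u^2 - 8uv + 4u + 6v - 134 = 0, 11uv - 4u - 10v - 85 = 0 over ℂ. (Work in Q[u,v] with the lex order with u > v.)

Compute a lex Gröbner basis by Buchberger's algorithm.
f_1 = 7u^2 - u - 4v^2 - 7v - 183, LT = u^2.
f_2 = 8u^2 - 8uv + 4u + 6v - 134, LT = u^2.
f_3 = 11uv - 4u - 10v - 85, LT = uv.

S(f_1,f_2): lcm = u^2. S = uv - 9/14u - 4/7v^2 - 7/4v - 263/28.
  leading term uv: subtract (1/11)·f_3 from uv - 9/14u - 4/7v^2 - 7/4v - 263/28 → -43/154u - 4/7v^2 - 37/44v - 513/308
  leading term u: no divisor's leading term divides it; move -43/154u to the remainder.
  leading term v^2: no divisor's leading term divides it; move -4/7v^2 to the remainder.
  leading term v: no divisor's leading term divides it; move -37/44v to the remainder.
  leading term 1: no divisor's leading term divides it; move -513/308 to the remainder.
  remainder -43/154u - 4/7v^2 - 37/44v - 513/308 ≠ 0; add h_4 = -43/154u - 4/7v^2 - 37/44v - 513/308 to the basis.

S(f_1,f_3): lcm = u^2v. S = 4/11u^2 + 59/77uv + 85/11u - 4/7v^3 - v^2 - 183/7v.
  leading term u^2: subtract (4/77)·f_1 from 4/11u^2 + 59/77uv + 85/11u - 4/7v^3 - v^2 - 183/7v → 59/77uv + 599/77u - 4/7v^3 - 61/77v^2 - 1985/77v + 732/77
  leading term uv: subtract (59/847)·f_3 from 59/77uv + 599/77u - 4/7v^3 - 61/77v^2 - 1985/77v + 732/77 → 975/121u - 4/7v^3 - 61/77v^2 - 3035/121v + 13067/847
  leading term u: subtract (-13650/473)·h_4 from 975/121u - 4/7v^3 - 61/77v^2 - 3035/121v + 13067/847 → -4/7v^3 - 57223/3311v^2 - 46685/946v - 216133/6622
  leading term v^3: no divisor's leading term divides it; move -4/7v^3 to the remainder.
  leading term v^2: no divisor's leading term divides it; move -57223/3311v^2 to the remainder.
  leading term v: no divisor's leading term divides it; move -46685/946v to the remainder.
  leading term 1: no divisor's leading term divides it; move -216133/6622 to the remainder.
  remainder -4/7v^3 - 57223/3311v^2 - 46685/946v - 216133/6622 ≠ 0; add h_5 = -4/7v^3 - 57223/3311v^2 - 46685/946v - 216133/6622 to the basis.

S(f_2,f_3): lcm = u^2v. S = 4/11u^2 - uv^2 + 31/22uv + 85/11u + 3/4v^2 - 67/4v.
  leading term u^2: subtract (4/77)·f_1 from 4/11u^2 - uv^2 + 31/22uv + 85/11u + 3/4v^2 - 67/4v → -uv^2 + 31/22uv + 599/77u + 295/308v^2 - 721/44v + 732/77
  leading term uv^2: subtract (-1/11v)·f_3 from -uv^2 + 31/22uv + 599/77u + 295/308v^2 - 721/44v + 732/77 → 23/22uv + 599/77u + 15/308v^2 - 1061/44v + 732/77
  leading term uv: subtract (23/242)·f_3 from 23/22uv + 599/77u + 15/308v^2 - 1061/44v + 732/77 → 6911/847u + 15/308v^2 - 11211/484v + 29789/1694
  leading term u: subtract (-13822/473)·h_4 from 6911/847u + 15/308v^2 - 11211/484v + 29789/1694 → -31501/1892v^2 - 90317/1892v - 14704/473
  leading term v^2: no divisor's leading term divides it; move -31501/1892v^2 to the remainder.
  leading term v: no divisor's leading term divides it; move -90317/1892v to the remainder.
  leading term 1: no divisor's leading term divides it; move -14704/473 to the remainder.
  remainder -31501/1892v^2 - 90317/1892v - 14704/473 ≠ 0; add h_6 = -31501/1892v^2 - 90317/1892v - 14704/473 to the basis.

S(f_1,h_4): lcm = u^2. S = -88/43uv^2 - 259/86uv - 3677/602u - 4/7v^2 - v - 183/7.
  leading term uv^2: subtract (-8/43v)·f_3 from -88/43uv^2 - 259/86uv - 3677/602u - 4/7v^2 - v - 183/7 → -323/86uv - 3677/602u - 732/301v^2 - 723/43v - 183/7
  leading term uv: subtract (-323/946)·f_3 from -323/86uv - 3677/602u - 732/301v^2 - 723/43v - 183/7 → -49491/6622u - 732/301v^2 - 9568/473v - 365303/6622
  leading term u: subtract (49491/1849)·h_4 from -49491/6622u - 732/301v^2 - 9568/473v - 365303/6622 → 23784/1849v^2 + 16861/7396v - 78275/7396
  leading term v^2: subtract (-1046496/1354543)·h_6 from 23784/1849v^2 + 16861/7396v - 78275/7396 → -187471157/5418172v - 187471157/5418172
  leading term v: no divisor's leading term divides it; move -187471157/5418172v to the remainder.
  leading term 1: no divisor's leading term divides it; move -187471157/5418172 to the remainder.
  remainder -187471157/5418172v - 187471157/5418172 ≠ 0; add h_7 = -187471157/5418172v - 187471157/5418172 to the basis.

The other S-polynomials (S(f_2,h_4), S(f_3,h_4), S(f_1,h_5), S(f_2,h_5), S(f_3,h_5), S(h_4,h_5), S(f_1,h_6), S(f_2,h_6), S(f_3,h_6), S(h_4,h_6), S(h_5,h_6), S(f_1,h_7), S(f_2,h_7), S(f_3,h_7), S(h_4,h_7), S(h_5,h_7), S(h_6,h_7)) all reduce to 0 modulo the current basis, so we have a Gröbner basis.
Inter-reduce: drop elements whose leading term is divisible by another's, tail-reduce, and make monic.
Reduced Gröbner basis: {u + 5, v + 1}.

A lex Gröbner basis eliminates variables successively. Here v + 1 depends only on v, with roots {-1}; lifting each root through the earlier basis elements recovers the full solutions.
  v = -1: the earlier basis element becomes u + 5 = 0, giving u = -5 — point (-5, -1).

{(-5, -1)}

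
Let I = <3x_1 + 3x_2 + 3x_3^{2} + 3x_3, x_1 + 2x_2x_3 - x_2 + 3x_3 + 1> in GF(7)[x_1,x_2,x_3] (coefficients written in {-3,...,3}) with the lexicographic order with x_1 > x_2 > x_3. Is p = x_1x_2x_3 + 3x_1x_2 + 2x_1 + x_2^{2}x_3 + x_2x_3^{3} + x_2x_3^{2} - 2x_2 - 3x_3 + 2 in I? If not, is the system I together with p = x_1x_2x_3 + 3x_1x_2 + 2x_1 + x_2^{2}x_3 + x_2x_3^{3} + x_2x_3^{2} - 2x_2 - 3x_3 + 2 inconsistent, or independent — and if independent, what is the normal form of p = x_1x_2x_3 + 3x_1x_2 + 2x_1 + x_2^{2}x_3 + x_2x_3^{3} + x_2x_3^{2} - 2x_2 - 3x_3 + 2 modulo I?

First compute the reduced Gröbner basis of I by Buchberger's algorithm.
f_1 = 3x_1 + 3x_2 + 3x_3^{2} + 3x_3, LT = x_1.
f_2 = x_1 + 2x_2x_3 - x_2 + 3x_3 + 1, LT = x_1.

S(f_1,f_2): lcm = x_1. S = -2x_2x_3 + 2x_2 + x_3^{2} - 2x_3 - 1.
  leading term x_2x_3: no divisor's leading term divides it; move -2x_2x_3 to the remainder.
  leading term x_2: no divisor's leading term divides it; move 2x_2 to the remainder.
  leading term x_3^{2}: no divisor's leading term divides it; move x_3^{2} to the remainder.
  leading term x_3: no divisor's leading term divides it; move -2x_3 to the remainder.
  leading term 1: no divisor's leading term divides it; move -1 to the remainder.
  remainder -2x_2x_3 + 2x_2 + x_3^{2} - 2x_3 - 1 ≠ 0; add h_3 = -2x_2x_3 + 2x_2 + x_3^{2} - 2x_3 - 1 to the basis.

The other S-polynomials (S(f_1,h_3), S(f_2,h_3)) all reduce to 0 modulo the current basis, so we have a Gröbner basis.
Inter-reduce: drop elements whose leading term is divisible by another's, tail-reduce, and make monic.
Reduced Gröbner basis: {x_1 + x_2 + x_3^{2} + x_3, x_2x_3 - x_2 + 3x_3^{2} + x_3 - 3}.
Label its elements g_1 = x_1 + x_2 + x_3^{2} + x_3, g_2 = x_2x_3 - x_2 + 3x_3^{2} + x_3 - 3.

Reduce p = x_1x_2x_3 + 3x_1x_2 + 2x_1 + x_2^{2}x_3 + x_2x_3^{3} + x_2x_3^{2} - 2x_2 - 3x_3 + 2 modulo G:
  leading term x_1x_2x_3: subtract (x_2x_3)·g_1 from x_1x_2x_3 + 3x_1x_2 + 2x_1 + x_2^{2}x_3 + x_2x_3^{3} + x_2x_3^{2} - 2x_2 - 3x_3 + 2 → 3x_1x_2 + 2x_1 - 2x_2 - 3x_3 + 2
  leading term x_1x_2: subtract (3x_2)·g_1 from 3x_1x_2 + 2x_1 - 2x_2 - 3x_3 + 2 → 2x_1 - 3x_2^{2} - 3x_2x_3^{2} - 3x_2x_3 - 2x_2 - 3x_3 + 2
  leading term x_1: subtract (2)·g_1 from 2x_1 - 3x_2^{2} - 3x_2x_3^{2} - 3x_2x_3 - 2x_2 - 3x_3 + 2 → -3x_2^{2} - 3x_2x_3^{2} - 3x_2x_3 + 3x_2 - 2x_3^{2} + 2x_3 + 2
  leading term x_2^{2}: no divisor's leading term divides it; move -3x_2^{2} to the remainder.
  leading term x_2x_3^{2}: subtract (-3x_3)·g_2 from -3x_2x_3^{2} - 3x_2x_3 + 3x_2 - 2x_3^{2} + 2x_3 + 2 → x_2x_3 + 3x_2 + 2x_3^{3} + x_3^{2} + 2
  leading term x_2x_3: subtract (1)·g_2 from x_2x_3 + 3x_2 + 2x_3^{3} + x_3^{2} + 2 → -3x_2 + 2x_3^{3} - 2x_3^{2} - x_3 - 2
  leading term x_2: no divisor's leading term divides it; move -3x_2 to the remainder.
  leading term x_3^{3}: no divisor's leading term divides it; move 2x_3^{3} to the remainder.
  leading term x_3^{2}: no divisor's leading term divides it; move -2x_3^{2} to the remainder.
  leading term x_3: no divisor's leading term divides it; move -x_3 to the remainder.
  leading term 1: no divisor's leading term divides it; move -2 to the remainder.
  normal form = -3x_2^{2} - 3x_2 + 2x_3^{3} - 2x_3^{2} - x_3 - 2.
The normal form is nonzero, so p ∉ I. Since p minus its normal form lies in I, I + (p) = I + (r) where r = -3x_2^{2} - 3x_2 + 2x_3^{3} - 2x_3^{2} - x_3 - 2; decide whether this ideal is the whole ring.
Run Buchberger on G together with r (pairs among the g_i already reduce to 0 since G is a Gröbner basis):
g_1 = x_1 + x_2 + x_3^{2} + x_3, LT = x_1.
g_2 = x_2x_3 - x_2 + 3x_3^{2} + x_3 - 3, LT = x_2x_3.
r = -3x_2^{2} - 3x_2 + 2x_3^{3} - 2x_3^{2} - x_3 - 2, LT = x_2^{2}.

S(g_2,r): lcm = x_2^{2}x_3. S = -x_2^{2} + 3x_2x_3^{2} - 3x_2 + 3x_3^{4} - 3x_3^{3} + 2x_3^{2} - 3x_3.
  leading term x_2^{2}: subtract (-2)·r from -x_2^{2} + 3x_2x_3^{2} - 3x_2 + 3x_3^{4} - 3x_3^{3} + 2x_3^{2} - 3x_3 → 3x_2x_3^{2} - 2x_2 + 3x_3^{4} + x_3^{3} - 2x_3^{2} + 2x_3 + 3
  leading term x_2x_3^{2}: subtract (3x_3)·g_2 from 3x_2x_3^{2} - 2x_2 + 3x_3^{4} + x_3^{3} - 2x_3^{2} + 2x_3 + 3 → 3x_2x_3 - 2x_2 + 3x_3^{4} - x_3^{3} + 2x_3^{2} - 3x_3 + 3
  leading term x_2x_3: subtract (3)·g_2 from 3x_2x_3 - 2x_2 + 3x_3^{4} - x_3^{3} + 2x_3^{2} - 3x_3 + 3 → x_2 + 3x_3^{4} - x_3^{3} + x_3 - 2
  leading term x_2: no divisor's leading term divides it; move x_2 to the remainder.
  leading term x_3^{4}: no divisor's leading term divides it; move 3x_3^{4} to the remainder.
  leading term x_3^{3}: no divisor's leading term divides it; move -x_3^{3} to the remainder.
  leading term x_3: no divisor's leading term divides it; move x_3 to the remainder.
  leading term 1: no divisor's leading term divides it; move -2 to the remainder.
  remainder x_2 + 3x_3^{4} - x_3^{3} + x_3 - 2 ≠ 0; add m_4 = x_2 + 3x_3^{4} - x_3^{3} + x_3 - 2 to the basis.

S(g_2,m_4): lcm = x_2x_3. S = -x_2 - 3x_3^{5} + x_3^{4} + 2x_3^{2} + 3x_3 - 3.
  leading term x_2: subtract (-1)·m_4 from -x_2 - 3x_3^{5} + x_3^{4} + 2x_3^{2} + 3x_3 - 3 → -3x_3^{5} - 3x_3^{4} - x_3^{3} + 2x_3^{2} - 3x_3 + 2
  leading term x_3^{5}: no divisor's leading term divides it; move -3x_3^{5} to the remainder.
  leading term x_3^{4}: no divisor's leading term divides it; move -3x_3^{4} to the remainder.
  leading term x_3^{3}: no divisor's leading term divides it; move -x_3^{3} to the remainder.
  leading term x_3^{2}: no divisor's leading term divides it; move 2x_3^{2} to the remainder.
  leading term x_3: no divisor's leading term divides it; move -3x_3 to the remainder.
  leading term 1: no divisor's leading term divides it; move 2 to the remainder.
  remainder -3x_3^{5} - 3x_3^{4} - x_3^{3} + 2x_3^{2} - 3x_3 + 2 ≠ 0; add m_5 = -3x_3^{5} - 3x_3^{4} - x_3^{3} + 2x_3^{2} - 3x_3 + 2 to the basis.

The other S-polynomials (S(g_1,g_2), S(g_1,r), S(g_1,m_4), S(r,m_4), S(g_1,m_5), S(g_2,m_5), S(r,m_5), S(m_4,m_5)) all reduce to 0 modulo the current basis, so we have a Gröbner basis.
Inter-reduce: drop elements whose leading term is divisible by another's, tail-reduce, and make monic.
Reduced Gröbner basis: {x_1 - 3x_3^{4} + x_3^{3} + x_3^{2} + 2, x_2 + 3x_3^{4} - x_3^{3} + x_3 - 2, x_3^{5} + x_3^{4} - 2x_3^{3} - 3x_3^{2} + x_3 - 3}.
The reduced Gröbner basis of I + (p) is {x_1 - 3x_3^{4} + x_3^{3} + x_3^{2} + 2, x_2 + 3x_3^{4} - x_3^{3} + x_3 - 2, x_3^{5} + x_3^{4} - 2x_3^{3} - 3x_3^{2} + x_3 - 3} ≠ {1}, a proper ideal, so the enlarged system stays consistent: p is independent of I, with normal form -3x_2^{2} - 3x_2 + 2x_3^{3} - 2x_3^{2} - x_3 - 2.

x_1x_2x_3 + 3x_1x_2 + 2x_1 + x_2^{2}x_3 + x_2x_3^{3} + x_2x_3^{2} - 2x_2 - 3x_3 + 2 is independent of I; its normal form modulo I is -3x_2^{2} - 3x_2 + 2x_3^{3} - 2x_3^{2} - x_3 - 2.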